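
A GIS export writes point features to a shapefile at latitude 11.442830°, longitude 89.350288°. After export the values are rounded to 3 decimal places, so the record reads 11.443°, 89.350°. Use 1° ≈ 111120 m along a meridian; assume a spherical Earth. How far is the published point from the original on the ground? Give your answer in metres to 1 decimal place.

The latitude changed by -0.000170° and the longitude by +0.000288°.
N–S: -0.000170° × 111120 m/° = -18.8904 m.
E–W at 11.443°: 0.000288° × 111120 × cos 11.443° = 0.000288 × 111120 × 0.9801 ≈ 31.3664 m.
Hypotenuse of the two orthogonal shifts: √(18.8904² + 31.3664²) = 36.6156 m.

36.6 metres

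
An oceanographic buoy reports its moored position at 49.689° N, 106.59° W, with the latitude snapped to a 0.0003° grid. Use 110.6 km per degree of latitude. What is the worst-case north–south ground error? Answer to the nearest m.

With a 0.0003° grid the true value lies within half a step, ±0.0003°/2 = ±0.00015°, of the stored one.
North–south distance: 0.00015° × 110600 m/° = 16.59 m.

17 m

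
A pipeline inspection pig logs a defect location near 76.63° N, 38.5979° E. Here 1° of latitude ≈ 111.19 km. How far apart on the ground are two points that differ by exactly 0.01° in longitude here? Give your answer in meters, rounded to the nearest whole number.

0.01° of longitude at 76.63° is 0.01 × 111190 × cos 76.63° ≈ 0.01 × 25711.4 = 257.114 m.

257 meters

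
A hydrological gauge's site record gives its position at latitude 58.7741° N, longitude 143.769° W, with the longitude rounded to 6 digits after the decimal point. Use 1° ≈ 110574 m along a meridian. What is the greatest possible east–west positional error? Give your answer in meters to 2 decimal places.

0.03 meters

Rounding to 6 decimal places leaves the longitude within ±5e-07° of the true value.
One degree of longitude at 58.7741° is 110574 × cos 58.7741° ≈ 110574 × 0.5184 = 57323.1 m.
Maximum E–W displacement: 5e-07 × 57323.1 = 0.0286615 m.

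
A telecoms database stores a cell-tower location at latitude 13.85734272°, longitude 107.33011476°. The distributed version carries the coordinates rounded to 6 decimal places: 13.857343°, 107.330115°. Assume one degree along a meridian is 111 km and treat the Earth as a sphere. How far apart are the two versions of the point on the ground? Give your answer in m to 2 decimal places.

0.04 m

Δlat = 13.85734272 − 13.857343 = -0.00000028°; Δlon = 107.33011476 − 107.330115 = -0.00000024°.
N–S: -0.00000028° × 111000 m/° = -0.03108 m.
E–W at 13.8573°: -0.00000024° × 111000 × cos 13.8573° = -0.00000024 × 111000 × 0.9709 ≈ -0.0258646 m.
Combined displacement = (0.03108² + 0.0258646²)^½ ≈ 0.0404345 m.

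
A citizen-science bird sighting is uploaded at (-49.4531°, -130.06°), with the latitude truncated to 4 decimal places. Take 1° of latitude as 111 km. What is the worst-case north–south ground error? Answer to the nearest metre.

11 metres

Truncating at 4 decimal places can drop up to a full unit in the last place, so the latitude may be off by as much as 0.0001°.
North–south distance: 0.0001° × 111000 m/° = 11.1 m.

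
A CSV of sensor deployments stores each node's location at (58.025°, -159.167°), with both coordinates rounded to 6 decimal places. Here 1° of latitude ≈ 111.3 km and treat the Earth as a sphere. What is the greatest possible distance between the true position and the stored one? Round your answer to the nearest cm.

Rounding to 6 decimal places leaves each coordinate within ±5e-07° of the true value.
N–S: 5e-07° × 111300 m/° = 0.05565 m.
Longitude error → 5e-07 × 111300 × cos 58.025° = 5e-07 × 111300 × 0.5295 ≈ 0.0294694 m.
Worst case both components are at the extreme and orthogonal: √(0.05565² + 0.0294694²) ≈ 0.0629712 m.
That is 0.0629712 m = 6.2971 cm.

6 cm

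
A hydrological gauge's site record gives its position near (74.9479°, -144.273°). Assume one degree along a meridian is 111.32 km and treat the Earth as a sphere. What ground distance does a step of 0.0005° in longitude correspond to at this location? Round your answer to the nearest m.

At 74.9479° a degree of longitude is 111320 × cos 74.9479° ≈ 28909.5 m, so 0.0005° corresponds to 14.4548 m.

14 m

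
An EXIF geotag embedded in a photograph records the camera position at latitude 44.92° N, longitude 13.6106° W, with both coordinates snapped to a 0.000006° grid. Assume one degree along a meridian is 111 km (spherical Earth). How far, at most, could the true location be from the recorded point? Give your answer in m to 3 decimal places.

With a 0.000006° grid the true value lies within half a step, ±0.000006°/2 = ±3e-06°, of the stored one.
North–south component: 3e-06° × 111000 = 0.333 m.
E–W at 44.92°: 3e-06° × 111000 × cos 44.92° = 3e-06 × 111000 × 0.7081 ≈ 0.235795 m.
Combining orthogonally: (0.333² + 0.235795²)^½ ≈ 0.40803 m.

0.408 m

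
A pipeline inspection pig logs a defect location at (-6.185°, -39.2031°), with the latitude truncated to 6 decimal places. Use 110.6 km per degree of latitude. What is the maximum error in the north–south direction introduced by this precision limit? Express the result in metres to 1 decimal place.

0.1 metres

Truncating at 6 decimal places can drop up to a full unit in the last place, so the latitude may be off by as much as 1e-06°.
So the N–S error is at most 1e-06 × 110600 = 0.1106 m.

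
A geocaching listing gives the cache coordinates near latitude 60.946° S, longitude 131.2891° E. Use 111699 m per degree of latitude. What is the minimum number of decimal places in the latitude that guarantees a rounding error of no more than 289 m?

One degree of latitude covers 111699 m.
N decimal places → at most half a unit in the last place, 0.5 × 10⁻ᴺ° = 111699/2 × 10⁻ᴺ m.
Need 0.5 × 111699 × 10⁻ᴺ ≤ 289 → 10⁻ᴺ ≤ 5.175e-03, so N ≥ 2.29.
So 3 decimal places suffice (55.8 m); 2 would allow up to 558 m.

3 decimal places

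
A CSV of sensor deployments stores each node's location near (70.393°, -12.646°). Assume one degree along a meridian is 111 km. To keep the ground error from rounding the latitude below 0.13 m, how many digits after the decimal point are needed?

One degree of latitude covers 111000 m.
Rounding to N decimal places gives at most 0.5 × 10⁻ᴺ degrees of error, i.e. 0.5 × 10⁻ᴺ × 111000 m.
Need 0.5 × 111000 × 10⁻ᴺ ≤ 0.13 → 10⁻ᴺ ≤ 2.342e-06, so N ≥ 5.63.
At 5 places the error can reach 0.555 m, but 6 places keeps it to 0.0555 m.

6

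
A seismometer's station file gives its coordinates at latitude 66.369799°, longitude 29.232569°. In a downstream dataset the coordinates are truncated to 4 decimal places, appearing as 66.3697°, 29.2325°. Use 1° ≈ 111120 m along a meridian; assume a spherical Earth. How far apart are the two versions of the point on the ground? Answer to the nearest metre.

Δlat = 66.369799 − 66.3697 = +0.000099°; Δlon = 29.232569 − 29.2325 = +0.000069°.
North–south shift: 0.000099 × 111120 = 11.0009 m.
East–west at this latitude: 0.000069° × 111120 × cos 66.3697° ≈ 0.000069 × 44540.6 = 3.0733 m.
Hypotenuse of the two orthogonal shifts: √(11.0009² + 3.0733²) = 11.4221 m.

11 metres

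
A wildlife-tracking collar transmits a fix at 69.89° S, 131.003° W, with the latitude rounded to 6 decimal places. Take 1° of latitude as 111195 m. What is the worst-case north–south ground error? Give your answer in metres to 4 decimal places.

Rounding to 6 decimal places leaves the latitude within ±5e-07° of the true value.
North–south distance: 5e-07° × 111195 m/° = 0.0555975 m.

0.0556 metres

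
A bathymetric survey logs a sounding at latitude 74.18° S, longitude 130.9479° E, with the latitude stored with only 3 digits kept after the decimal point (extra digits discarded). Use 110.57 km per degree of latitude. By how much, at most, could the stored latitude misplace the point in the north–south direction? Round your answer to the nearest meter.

Truncating at 3 decimal places can drop up to a full unit in the last place, so the latitude may be off by as much as 0.001°.
So the N–S error is at most 0.001 × 110570 = 110.57 m.

111 meters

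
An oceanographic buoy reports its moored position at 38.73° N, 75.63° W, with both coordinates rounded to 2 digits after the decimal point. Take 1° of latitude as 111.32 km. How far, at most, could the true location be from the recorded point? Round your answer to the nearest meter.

706 meters

Rounding to 2 decimal places leaves each coordinate within ±0.005° of the true value.
North–south component: 0.005° × 111320 = 556.6 m.
E–W at 38.73°: 0.005° × 111320 × cos 38.73° = 0.005 × 111320 × 0.7801 ≈ 434.205 m.
Worst case both components are at the extreme and orthogonal: √(556.6² + 434.205²) ≈ 705.93 m.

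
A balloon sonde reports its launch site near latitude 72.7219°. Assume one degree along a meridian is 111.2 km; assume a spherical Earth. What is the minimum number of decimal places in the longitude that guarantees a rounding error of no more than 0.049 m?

At 72.7219° one degree of longitude covers 111200 × cos 72.7219° ≈ 111200 × 0.2970 ≈ 33027.5 m.
With N decimal places the half-ulp bound is 0.5·10⁻ᴺ°, or 0.5·10⁻ᴺ × 33027.5 m on the ground.
Need 0.5 × 33027.5 × 10⁻ᴺ ≤ 0.049 → 10⁻ᴺ ≤ 2.967e-06, so N ≥ 5.53.
N = 5 would give 0.165 m (too coarse); N = 6 gives 0.0165 m ≤ 0.049 m.

6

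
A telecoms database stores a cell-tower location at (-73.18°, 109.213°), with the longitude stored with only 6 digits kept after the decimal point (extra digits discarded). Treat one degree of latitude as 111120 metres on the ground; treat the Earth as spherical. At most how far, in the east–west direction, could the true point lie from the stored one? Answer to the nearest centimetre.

Truncating at 6 decimal places can drop up to a full unit in the last place, so the longitude may be off by as much as 1e-06°.
At latitude 73.18° a degree of longitude spans 111120 m × cos 73.18° = 111120 × 0.2894 ≈ 32154.3 m.
So at most 1e-06° × 32154.3 ≈ 0.0321543 m east–west.
That is 0.0321543 m = 3.2154 cm.

3 centimetres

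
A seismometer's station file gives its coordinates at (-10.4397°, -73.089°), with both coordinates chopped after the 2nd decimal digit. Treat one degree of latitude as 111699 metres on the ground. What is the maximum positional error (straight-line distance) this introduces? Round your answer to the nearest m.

1567 m

Truncating at 2 decimal places can drop up to a full unit in the last place, so each coordinate may be off by as much as 0.01°.
North–south component: 0.01° × 111699 = 1116.99 m.
East–west component at 10.4397°: 0.01° × 111699 × cos 10.4397° ≈ 0.01 × 109850 ≈ 1098.5 m.
The two errors are perpendicular, so the maximum displacement is √(1116.99² + 1098.5²) ≈ 1566.64 m.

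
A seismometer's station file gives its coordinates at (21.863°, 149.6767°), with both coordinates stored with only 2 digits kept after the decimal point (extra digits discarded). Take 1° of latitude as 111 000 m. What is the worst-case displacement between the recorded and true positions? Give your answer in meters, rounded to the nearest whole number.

Truncating at 2 decimal places can drop up to a full unit in the last place, so each coordinate may be off by as much as 0.01°.
N–S: 0.01° × 111000 m/° = 1110 m.
E–W at 21.863°: 0.01° × 111000 × cos 21.863° = 0.01 × 111000 × 0.9281 ≈ 1030.17 m.
Combining orthogonally: (1110² + 1030.17²)^½ ≈ 1514.38 m.

1514 meters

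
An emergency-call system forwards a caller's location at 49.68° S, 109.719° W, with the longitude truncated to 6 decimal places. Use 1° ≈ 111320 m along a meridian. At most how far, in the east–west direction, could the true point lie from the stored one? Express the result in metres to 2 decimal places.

Truncating at 6 decimal places can drop up to a full unit in the last place, so the longitude may be off by as much as 1e-06°.
At latitude 49.68° a degree of longitude spans 111320 m × cos 49.68° = 111320 × 0.6471 ≈ 72030.3 m.
So at most 1e-06° × 72030.3 ≈ 0.0720303 m east–west.

0.07 metres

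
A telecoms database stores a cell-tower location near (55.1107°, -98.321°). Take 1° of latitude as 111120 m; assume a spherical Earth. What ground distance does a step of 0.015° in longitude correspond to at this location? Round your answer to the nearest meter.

One degree of longitude here spans 111120 × cos 55.1107° = 111120 × 0.5720 ≈ 63559.8 m; 0.015° of that is 953.397 m.

953 meters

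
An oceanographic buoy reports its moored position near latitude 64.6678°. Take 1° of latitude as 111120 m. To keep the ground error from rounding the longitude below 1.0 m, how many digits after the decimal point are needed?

5

At 64.6678° one degree of longitude covers 111120 × cos 64.6678° ≈ 111120 × 0.4279 ≈ 47544.5 m.
Rounding to N decimal places gives at most 0.5 × 10⁻ᴺ degrees of error, i.e. 0.5 × 10⁻ᴺ × 47544.5 m.
Setting 23772.2 × 10⁻ᴺ ≤ 1.0 gives 10ᴺ ≥ 2.377e+04, i.e. N ≥ 4.38.
N = 4 would give 2.38 m (too coarse); N = 5 gives 0.238 m ≤ 1.0 m.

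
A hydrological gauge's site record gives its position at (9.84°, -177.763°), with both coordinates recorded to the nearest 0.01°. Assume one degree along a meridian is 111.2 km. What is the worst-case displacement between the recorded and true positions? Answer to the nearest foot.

2561 feet

Rounding to 2 decimal places leaves each coordinate within ±0.005° of the true value.
Latitude error → 0.005 × 111200 = 556 m along the meridian.
East–west component at 9.84°: 0.005° × 111200 × cos 9.84° ≈ 0.005 × 109564 ≈ 547.821 m.
The two errors are perpendicular, so the maximum displacement is √(556² + 547.821²) ≈ 780.54 m.
In feet: 780.54 m ÷ 0.3048 ≈ 2560.8 ft.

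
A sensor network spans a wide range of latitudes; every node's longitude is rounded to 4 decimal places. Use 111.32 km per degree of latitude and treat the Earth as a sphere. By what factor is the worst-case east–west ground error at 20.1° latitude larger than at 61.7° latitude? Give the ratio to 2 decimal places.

Rounding to 4 decimal places leaves the longitude within ±5e-05° of the true value.
Error at 20.1° = 5e-05° × 111320 × cos 20.1° ≈ 5.566 × 0.9391 = 5.227 m.
Error at 61.7° = 5e-05° × 111320 × cos 61.7° ≈ 5.566 × 0.4741 = 2.6388 m.
Ratio: 5.227 / 2.6388 = cos 20.1° / cos 61.7° ≈ 1.9808.

1.98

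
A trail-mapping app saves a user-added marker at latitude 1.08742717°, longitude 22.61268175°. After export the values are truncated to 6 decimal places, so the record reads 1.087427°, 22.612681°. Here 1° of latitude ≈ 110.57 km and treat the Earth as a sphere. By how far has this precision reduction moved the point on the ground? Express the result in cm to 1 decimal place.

8.5 cm

Δlat = 1.08742717 − 1.087427 = +0.00000017°; Δlon = 22.61268175 − 22.612681 = +0.00000075°.
North–south shift: 0.00000017 × 110570 = 0.0187969 m.
E–W at 1.08743°: 0.00000075° × 110570 × cos 1.08743° = 0.00000075 × 110570 × 0.9998 ≈ 0.0829126 m.
Hypotenuse of the two orthogonal shifts: √(0.0187969² + 0.0829126²) = 0.0850166 m.
That is 0.0850166 m = 8.5017 cm.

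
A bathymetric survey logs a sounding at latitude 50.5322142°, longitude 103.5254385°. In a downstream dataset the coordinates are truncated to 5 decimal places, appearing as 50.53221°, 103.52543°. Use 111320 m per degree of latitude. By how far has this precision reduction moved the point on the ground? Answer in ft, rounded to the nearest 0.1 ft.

Δlat = 50.5322142 − 50.53221 = +0.0000042°; Δlon = 103.5254385 − 103.52543 = +0.0000085°.
N–S: 0.0000042° × 111320 m/° = 0.467544 m.
E–W at 50.5322°: 0.0000085° × 111320 × cos 50.5322° = 0.0000085 × 111320 × 0.6356 ≈ 0.601459 m.
Hypotenuse of the two orthogonal shifts: √(0.467544² + 0.601459²) = 0.761808 m.
Converting: 0.761808 m × 3.2808 ft/m ≈ 2.4994 ft.

2.5 ft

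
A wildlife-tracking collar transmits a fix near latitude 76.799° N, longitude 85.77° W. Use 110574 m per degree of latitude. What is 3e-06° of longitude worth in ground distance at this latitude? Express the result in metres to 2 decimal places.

0.08 metres

At 76.799° a degree of longitude is 110574 × cos 76.799° ≈ 25251.5 m, so 3e-06° corresponds to 0.0757546 m.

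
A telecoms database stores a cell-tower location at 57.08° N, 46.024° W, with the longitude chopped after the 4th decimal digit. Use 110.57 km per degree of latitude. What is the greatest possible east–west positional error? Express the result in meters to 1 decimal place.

Truncating at 4 decimal places can drop up to a full unit in the last place, so the longitude may be off by as much as 0.0001°.
At latitude 57.08° a degree of longitude spans 110570 m × cos 57.08° = 110570 × 0.5435 ≈ 60091.2 m.
Maximum E–W displacement: 0.0001 × 60091.2 = 6.00912 m.

6.0 meters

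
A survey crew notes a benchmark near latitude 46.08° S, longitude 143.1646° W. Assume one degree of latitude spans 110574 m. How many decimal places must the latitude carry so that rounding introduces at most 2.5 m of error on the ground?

5 decimal places

One degree of latitude covers 110574 m.
Rounding to N decimal places gives at most 0.5 × 10⁻ᴺ degrees of error, i.e. 0.5 × 10⁻ᴺ × 110574 m.
Need 0.5 × 110574 × 10⁻ᴺ ≤ 2.5 → 10⁻ᴺ ≤ 4.522e-05, so N ≥ 4.34.
At 4 places the error can reach 5.53 m, but 5 places keeps it to 0.553 m.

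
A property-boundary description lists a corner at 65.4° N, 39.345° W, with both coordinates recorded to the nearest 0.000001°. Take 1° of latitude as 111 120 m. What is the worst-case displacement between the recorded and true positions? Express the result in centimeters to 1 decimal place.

6.0 centimeters

Rounding to 6 decimal places leaves each coordinate within ±5e-07° of the true value.
Latitude error → 5e-07 × 111120 = 0.05556 m along the meridian.
East–west component at 65.4°: 5e-07° × 111120 × cos 65.4° ≈ 5e-07 × 46257.1 ≈ 0.0231286 m.
Worst case both components are at the extreme and orthogonal: √(0.05556² + 0.0231286²) ≈ 0.0601818 m.
That is 0.0601818 m = 6.0182 cm.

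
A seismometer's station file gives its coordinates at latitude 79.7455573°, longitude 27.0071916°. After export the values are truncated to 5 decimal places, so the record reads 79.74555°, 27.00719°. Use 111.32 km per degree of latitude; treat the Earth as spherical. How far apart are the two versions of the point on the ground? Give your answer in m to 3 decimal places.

0.813 m

Δlat = 79.7455573 − 79.74555 = +0.0000073°; Δlon = 27.0071916 − 27.00719 = +0.0000016°.
North–south shift: 0.0000073 × 111320 = 0.812636 m.
E–W at 79.7455°: 0.0000016° × 111320 × cos 79.7455° = 0.0000016 × 111320 × 0.1780 ≈ 0.0317075 m.
Hypotenuse of the two orthogonal shifts: √(0.812636² + 0.0317075²) = 0.813254 m.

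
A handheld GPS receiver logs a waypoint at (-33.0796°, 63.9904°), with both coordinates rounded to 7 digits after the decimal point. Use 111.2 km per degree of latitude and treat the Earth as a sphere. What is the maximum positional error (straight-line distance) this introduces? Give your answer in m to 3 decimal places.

Rounding to 7 decimal places leaves each coordinate within ±5e-08° of the true value.
N–S: 5e-08° × 111200 m/° = 0.00556 m.
E–W at 33.0796°: 5e-08° × 111200 × cos 33.0796° = 5e-08 × 111200 × 0.8379 ≈ 0.0046588 m.
The two errors are perpendicular, so the maximum displacement is √(0.00556² + 0.0046588²) ≈ 0.00725383 m.

0.007 m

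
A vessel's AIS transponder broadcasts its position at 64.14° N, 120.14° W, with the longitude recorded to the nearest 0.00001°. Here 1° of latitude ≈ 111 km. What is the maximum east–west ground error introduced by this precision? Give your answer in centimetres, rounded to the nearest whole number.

24 centimetres

Rounding to 5 decimal places leaves the longitude within ±5e-06° of the true value.
Parallels shrink by cos φ, so at 64.14° a degree of longitude is 111000 × 0.4362 ≈ 48415.3 m.
So at most 5e-06° × 48415.3 ≈ 0.242076 m east–west.
That is 0.242076 m = 24.208 cm.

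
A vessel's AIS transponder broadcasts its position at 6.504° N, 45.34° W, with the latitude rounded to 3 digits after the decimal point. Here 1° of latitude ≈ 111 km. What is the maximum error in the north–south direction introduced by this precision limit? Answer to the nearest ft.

Rounding to 3 decimal places leaves the latitude within ±0.0005° of the true value.
North–south distance: 0.0005° × 111000 m/° = 55.5 m.
Converting: 55.5 m × 3.2808 ft/m ≈ 182.09 ft.

182 ft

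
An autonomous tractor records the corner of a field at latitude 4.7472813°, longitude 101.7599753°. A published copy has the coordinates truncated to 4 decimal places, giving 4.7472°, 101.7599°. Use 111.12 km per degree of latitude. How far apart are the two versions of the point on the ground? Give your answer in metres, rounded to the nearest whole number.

The latitude changed by +0.0000813° and the longitude by +0.0000753°.
N–S: 0.0000813° × 111120 m/° = 9.03406 m.
E–W at 4.7472°: 0.0000753° × 111120 × cos 4.7472° = 0.0000753 × 111120 × 0.9966 ≈ 8.33863 m.
Distance: √(9.03406² + 8.33863²) ≈ 12.2942 m.

12 metres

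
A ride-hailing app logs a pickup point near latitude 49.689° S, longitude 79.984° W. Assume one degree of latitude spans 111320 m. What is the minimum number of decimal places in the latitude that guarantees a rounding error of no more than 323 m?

3 decimal places

One degree of latitude covers 111320 m.
With N decimal places the half-ulp bound is 0.5·10⁻ᴺ°, or 0.5·10⁻ᴺ × 111320 m on the ground.
Need 0.5 × 111320 × 10⁻ᴺ ≤ 323 → 10⁻ᴺ ≤ 5.803e-03, so N ≥ 2.24.
At 2 places the error can reach 557 m, but 3 places keeps it to 55.7 m.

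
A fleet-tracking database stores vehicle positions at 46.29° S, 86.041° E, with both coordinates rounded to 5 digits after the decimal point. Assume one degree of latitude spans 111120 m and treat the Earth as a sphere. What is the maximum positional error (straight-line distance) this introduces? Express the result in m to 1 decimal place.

0.7 m

Rounding to 5 decimal places leaves each coordinate within ±5e-06° of the true value.
N–S: 5e-06° × 111120 m/° = 0.5556 m.
Longitude error → 5e-06 × 111120 × cos 46.29° = 5e-06 × 111120 × 0.6910 ≈ 0.383924 m.
Worst case both components are at the extreme and orthogonal: √(0.5556² + 0.383924²) ≈ 0.675344 m.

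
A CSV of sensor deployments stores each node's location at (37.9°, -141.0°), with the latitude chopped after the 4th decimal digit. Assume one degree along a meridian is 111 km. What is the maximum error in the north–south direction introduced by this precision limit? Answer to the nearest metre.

11 metres

Truncating at 4 decimal places can drop up to a full unit in the last place, so the latitude may be off by as much as 0.0001°.
North–south distance: 0.0001° × 111000 m/° = 11.1 m.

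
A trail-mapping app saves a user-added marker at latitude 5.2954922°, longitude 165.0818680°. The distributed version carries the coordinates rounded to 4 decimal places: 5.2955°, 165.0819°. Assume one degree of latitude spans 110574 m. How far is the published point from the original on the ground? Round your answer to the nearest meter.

4 meters

Δlat = 5.2954922 − 5.2955 = -0.0000078°; Δlon = 165.0818680 − 165.0819 = -0.0000320°.
N–S: -0.0000078° × 110574 m/° = -0.862477 m.
East–west at this latitude: -0.0000320° × 110574 × cos 5.2955° ≈ -0.0000320 × 110102 = -3.52327 m.
Distance: √(0.862477² + 3.52327²) ≈ 3.6273 m.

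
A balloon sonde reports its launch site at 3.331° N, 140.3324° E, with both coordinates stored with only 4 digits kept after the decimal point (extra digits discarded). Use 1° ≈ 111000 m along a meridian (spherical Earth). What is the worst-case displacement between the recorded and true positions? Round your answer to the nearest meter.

Truncating at 4 decimal places can drop up to a full unit in the last place, so each coordinate may be off by as much as 0.0001°.
N–S: 0.0001° × 111000 m/° = 11.1 m.
Longitude error → 0.0001 × 111000 × cos 3.331° = 0.0001 × 111000 × 0.9983 ≈ 11.0812 m.
Worst case both components are at the extreme and orthogonal: √(11.1² + 11.0812²) ≈ 15.6845 m.

16 meters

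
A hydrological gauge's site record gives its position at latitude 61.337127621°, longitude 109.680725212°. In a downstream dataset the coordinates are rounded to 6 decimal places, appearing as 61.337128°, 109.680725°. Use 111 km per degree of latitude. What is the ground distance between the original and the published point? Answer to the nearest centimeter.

The latitude changed by -0.000000379° and the longitude by +0.000000212°.
North–south shift: -0.000000379 × 111000 = -0.042069 m.
E–W at 61.3371°: 0.000000212° × 111000 × cos 61.3371° = 0.000000212 × 111000 × 0.4797 ≈ 0.0112872 m.
Distance: √(0.042069² + 0.0112872²) ≈ 0.0435569 m.
That is 0.0435569 m = 4.3557 cm.

4 centimeters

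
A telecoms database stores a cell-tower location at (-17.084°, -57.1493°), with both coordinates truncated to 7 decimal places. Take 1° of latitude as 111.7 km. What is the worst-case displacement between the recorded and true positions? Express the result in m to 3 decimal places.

Truncating at 7 decimal places can drop up to a full unit in the last place, so each coordinate may be off by as much as 1e-07°.
Latitude error → 1e-07 × 111700 = 0.01117 m along the meridian.
Longitude error → 1e-07 × 111700 × cos 17.084° = 1e-07 × 111700 × 0.9559 ≈ 0.0106771 m.
The two errors are perpendicular, so the maximum displacement is √(0.01117² + 0.0106771²) ≈ 0.0154522 m.

0.015 m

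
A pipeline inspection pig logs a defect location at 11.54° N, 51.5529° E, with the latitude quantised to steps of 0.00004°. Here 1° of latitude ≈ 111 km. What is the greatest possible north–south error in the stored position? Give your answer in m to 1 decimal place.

2.2 m

With a 0.00004° grid the true value lies within half a step, ±0.00004°/2 = ±2e-05°, of the stored one.
So the N–S error is at most 2e-05 × 111000 = 2.22 m.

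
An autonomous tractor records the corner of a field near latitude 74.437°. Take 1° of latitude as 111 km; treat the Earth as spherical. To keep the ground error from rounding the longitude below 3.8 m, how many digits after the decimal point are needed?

At 74.437° one degree of longitude covers 111000 × cos 74.437° ≈ 111000 × 0.2683 ≈ 29781.1 m.
Rounding to N decimal places gives at most 0.5 × 10⁻ᴺ degrees of error, i.e. 0.5 × 10⁻ᴺ × 29781.1 m.
Need 0.5 × 29781.1 × 10⁻ᴺ ≤ 3.8 → 10⁻ᴺ ≤ 2.552e-04, so N ≥ 3.59.
At 3 places the error can reach 14.9 m, but 4 places keeps it to 1.49 m.

4 decimal places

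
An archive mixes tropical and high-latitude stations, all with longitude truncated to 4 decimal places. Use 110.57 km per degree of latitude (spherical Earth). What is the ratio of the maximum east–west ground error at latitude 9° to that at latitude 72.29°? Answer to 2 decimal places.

Truncating at 4 decimal places can drop up to a full unit in the last place, so the longitude may be off by as much as 0.0001°.
Error at 9° = 0.0001° × 110570 × cos 9° ≈ 11.057 × 0.9877 = 10.921 m.
At 72.29°: 0.0001° × 110570 × cos 72.29° = 0.0001 × 110570 × 0.3042 ≈ 3.3635 m.
The ratio reduces to cos 9° / cos 72.29° = 0.9877/0.3042 ≈ 3.2468.

3.25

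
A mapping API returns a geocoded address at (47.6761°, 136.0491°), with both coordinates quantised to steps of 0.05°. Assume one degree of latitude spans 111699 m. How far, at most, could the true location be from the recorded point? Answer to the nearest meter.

With a 0.05° grid the true value lies within half a step, ±0.05°/2 = ±0.025°, of the stored one.
N–S: 0.025° × 111699 m/° = 2792.48 m.
East–west component at 47.6761°: 0.025° × 111699 × cos 47.6761° ≈ 0.025 × 75209.3 ≈ 1880.23 m.
Worst case both components are at the extreme and orthogonal: √(2792.48² + 1880.23²) ≈ 3366.48 m.

3366 meters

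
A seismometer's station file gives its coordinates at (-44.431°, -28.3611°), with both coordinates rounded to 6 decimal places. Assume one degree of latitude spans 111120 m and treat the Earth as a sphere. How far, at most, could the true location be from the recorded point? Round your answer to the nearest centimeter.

Rounding to 6 decimal places leaves each coordinate within ±5e-07° of the true value.
Latitude error → 5e-07 × 111120 = 0.05556 m along the meridian.
E–W at 44.431°: 5e-07° × 111120 × cos 44.431° = 5e-07 × 111120 × 0.7141 ≈ 0.0396751 m.
Combining orthogonally: (0.05556² + 0.0396751²)^½ ≈ 0.0682717 m.
That is 0.0682717 m = 6.8272 cm.

7 centimeters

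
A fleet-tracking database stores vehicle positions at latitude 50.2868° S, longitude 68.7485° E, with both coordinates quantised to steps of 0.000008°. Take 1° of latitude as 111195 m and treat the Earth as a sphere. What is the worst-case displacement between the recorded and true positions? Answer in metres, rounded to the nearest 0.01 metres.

With a 0.000008° grid the true value lies within half a step, ±0.000008°/2 = ±4e-06°, of the stored one.
Latitude error → 4e-06 × 111195 = 0.44478 m along the meridian.
East–west component at 50.2868°: 4e-06° × 111195 × cos 50.2868° ≈ 4e-06 × 71047.5 ≈ 0.28419 m.
Worst case both components are at the extreme and orthogonal: √(0.44478² + 0.28419²) ≈ 0.527819 m.

0.53 metres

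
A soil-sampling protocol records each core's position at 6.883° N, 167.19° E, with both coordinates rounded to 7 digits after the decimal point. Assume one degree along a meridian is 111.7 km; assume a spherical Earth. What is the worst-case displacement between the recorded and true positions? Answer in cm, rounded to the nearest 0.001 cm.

0.787 cm

Rounding to 7 decimal places leaves each coordinate within ±5e-08° of the true value.
Latitude error → 5e-08 × 111700 = 0.005585 m along the meridian.
E–W at 6.883°: 5e-08° × 111700 × cos 6.883° = 5e-08 × 111700 × 0.9928 ≈ 0.00554475 m.
Combining orthogonally: (0.005585² + 0.00554475²)^½ ≈ 0.00786997 m.
That is 0.00786997 m = 0.787 cm.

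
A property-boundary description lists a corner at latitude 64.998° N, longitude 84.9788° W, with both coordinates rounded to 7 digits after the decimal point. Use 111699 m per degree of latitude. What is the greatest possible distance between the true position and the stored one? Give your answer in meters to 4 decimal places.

0.0061 meters

Rounding to 7 decimal places leaves each coordinate within ±5e-08° of the true value.
North–south component: 5e-08° × 111699 = 0.00558495 m.
E–W at 64.998°: 5e-08° × 111699 × cos 64.998° = 5e-08 × 111699 × 0.4226 ≈ 0.00236048 m.
Combining orthogonally: (0.00558495² + 0.00236048²)^½ ≈ 0.00606329 m.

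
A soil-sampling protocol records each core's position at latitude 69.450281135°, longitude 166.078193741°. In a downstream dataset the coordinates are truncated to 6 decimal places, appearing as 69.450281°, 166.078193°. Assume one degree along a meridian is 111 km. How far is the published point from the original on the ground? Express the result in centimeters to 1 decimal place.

The latitude changed by +0.000000135° and the longitude by +0.000000741°.
North–south shift: 0.000000135 × 111000 = 0.014985 m.
East–west at this latitude: 0.000000741° × 111000 × cos 69.4503° ≈ 0.000000741 × 38963.2 = 0.0288718 m.
Combined displacement = (0.014985² + 0.0288718²)^½ ≈ 0.0325289 m.
That is 0.0325289 m = 3.2529 cm.

3.3 centimeters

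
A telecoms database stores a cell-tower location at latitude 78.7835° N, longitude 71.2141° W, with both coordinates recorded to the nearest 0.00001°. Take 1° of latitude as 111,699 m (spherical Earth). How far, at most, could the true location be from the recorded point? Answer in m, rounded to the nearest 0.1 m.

0.6 m

Rounding to 5 decimal places leaves each coordinate within ±5e-06° of the true value.
North–south component: 5e-06° × 111699 = 0.558495 m.
East–west component at 78.7835°: 5e-06° × 111699 × cos 78.7835° ≈ 5e-06 × 21727.3 ≈ 0.108637 m.
Worst case both components are at the extreme and orthogonal: √(0.558495² + 0.108637²) ≈ 0.568963 m.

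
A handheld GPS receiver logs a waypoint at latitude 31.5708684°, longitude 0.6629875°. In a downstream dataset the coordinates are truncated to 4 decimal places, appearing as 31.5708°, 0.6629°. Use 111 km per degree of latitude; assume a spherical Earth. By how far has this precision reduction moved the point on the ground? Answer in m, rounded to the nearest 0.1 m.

The latitude changed by +0.0000684° and the longitude by +0.0000875°.
North–south shift: 0.0000684 × 111000 = 7.5924 m.
E–W at 31.5708°: 0.0000875° × 111000 × cos 31.5708° = 0.0000875 × 111000 × 0.8520 ≈ 8.27499 m.
Distance: √(7.5924² + 8.27499²) ≈ 11.2303 m.

11.2 m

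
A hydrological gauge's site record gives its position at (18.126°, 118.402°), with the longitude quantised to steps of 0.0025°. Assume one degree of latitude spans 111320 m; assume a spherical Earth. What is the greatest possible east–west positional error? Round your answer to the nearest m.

With a 0.0025° grid the true value lies within half a step, ±0.0025°/2 = ±0.00125°, of the stored one.
Parallels shrink by cos φ, so at 18.126° a degree of longitude is 111320 × 0.9504 ≈ 105796 m.
Maximum E–W displacement: 0.00125 × 105796 = 132.245 m.

132 m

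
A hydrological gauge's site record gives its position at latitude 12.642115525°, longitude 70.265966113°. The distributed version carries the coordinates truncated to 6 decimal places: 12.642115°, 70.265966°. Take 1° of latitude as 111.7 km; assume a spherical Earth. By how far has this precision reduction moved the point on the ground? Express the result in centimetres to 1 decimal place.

The latitude changed by +0.000000525° and the longitude by +0.000000113°.
North–south shift: 0.000000525 × 111700 = 0.0586425 m.
East–west at this latitude: 0.000000113° × 111700 × cos 12.6421° ≈ 0.000000113 × 108992 = 0.0123161 m.
Hypotenuse of the two orthogonal shifts: √(0.0586425² + 0.0123161²) = 0.0599219 m.
That is 0.0599219 m = 5.9922 cm.

6.0 centimetres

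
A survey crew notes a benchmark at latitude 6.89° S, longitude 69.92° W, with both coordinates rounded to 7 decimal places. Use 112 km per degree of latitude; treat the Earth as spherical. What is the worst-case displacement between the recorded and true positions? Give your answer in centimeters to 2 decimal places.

0.79 centimeters

Rounding to 7 decimal places leaves each coordinate within ±5e-08° of the true value.
North–south component: 5e-08° × 112000 = 0.0056 m.
East–west component at 6.89°: 5e-08° × 112000 × cos 6.89° ≈ 5e-08 × 111191 ≈ 0.00555956 m.
Combining orthogonally: (0.0056² + 0.00555956²)^½ ≈ 0.00789105 m.
That is 0.00789105 m = 0.78911 cm.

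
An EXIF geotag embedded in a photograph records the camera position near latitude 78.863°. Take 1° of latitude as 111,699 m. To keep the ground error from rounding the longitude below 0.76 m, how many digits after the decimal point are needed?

5 decimal places

At 78.863° one degree of longitude covers 111699 × cos 78.863° ≈ 111699 × 0.1932 ≈ 21575.3 m.
Rounding to N decimal places gives at most 0.5 × 10⁻ᴺ degrees of error, i.e. 0.5 × 10⁻ᴺ × 21575.3 m.
Need 0.5 × 21575.3 × 10⁻ᴺ ≤ 0.76 → 10⁻ᴺ ≤ 7.045e-05, so N ≥ 4.15.
N = 4 would give 1.08 m (too coarse); N = 5 gives 0.108 m ≤ 0.76 m.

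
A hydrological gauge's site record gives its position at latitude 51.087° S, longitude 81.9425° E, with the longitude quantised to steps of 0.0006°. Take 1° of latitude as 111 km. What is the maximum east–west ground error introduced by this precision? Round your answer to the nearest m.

21 m

With a 0.0006° grid the true value lies within half a step, ±0.0006°/2 = ±0.0003°, of the stored one.
Parallels shrink by cos φ, so at 51.087° a degree of longitude is 111000 × 0.6281 ≈ 69723.5 m.
East–west error: 0.0003° × 69723.5 m/° ≈ 20.917 m.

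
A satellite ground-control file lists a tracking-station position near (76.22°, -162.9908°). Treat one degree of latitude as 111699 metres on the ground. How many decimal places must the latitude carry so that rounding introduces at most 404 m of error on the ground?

One degree of latitude covers 111699 m.
With N decimal places the half-ulp bound is 0.5·10⁻ᴺ°, or 0.5·10⁻ᴺ × 111699 m on the ground.
Setting 55849.5 × 10⁻ᴺ ≤ 404 gives 10ᴺ ≥ 138.2, i.e. N ≥ 2.14.
So 3 decimal places suffice (55.8 m); 2 would allow up to 558 m.

3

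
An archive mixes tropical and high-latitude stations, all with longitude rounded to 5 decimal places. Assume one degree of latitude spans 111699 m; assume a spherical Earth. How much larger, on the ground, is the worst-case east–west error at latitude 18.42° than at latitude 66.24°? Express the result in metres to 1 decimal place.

Rounding to 5 decimal places leaves the longitude within ±5e-06° of the true value.
At 18.42°: 5e-06° × 111699 × cos 18.42° = 5e-06 × 111699 × 0.9488 ≈ 0.52988 m.
Error at 66.24° = 5e-06° × 111699 × cos 66.24° ≈ 0.5585 × 0.4029 = 0.22502 m.
So the lower-latitude error exceeds the higher by 0.52988 − 0.22502 = 0.30486 m.

0.3 metres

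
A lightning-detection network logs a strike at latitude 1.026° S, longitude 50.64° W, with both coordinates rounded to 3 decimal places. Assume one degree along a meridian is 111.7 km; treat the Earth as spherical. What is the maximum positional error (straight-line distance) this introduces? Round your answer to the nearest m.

79 m

Rounding to 3 decimal places leaves each coordinate within ±0.0005° of the true value.
Latitude error → 0.0005 × 111700 = 55.85 m along the meridian.
E–W at 1.026°: 0.0005° × 111700 × cos 1.026° = 0.0005 × 111700 × 0.9998 ≈ 55.841 m.
Combining orthogonally: (55.85² + 55.841²)^½ ≈ 78.9775 m.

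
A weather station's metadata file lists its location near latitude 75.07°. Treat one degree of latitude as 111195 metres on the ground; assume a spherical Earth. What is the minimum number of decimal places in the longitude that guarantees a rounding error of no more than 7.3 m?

4

At 75.07° one degree of longitude covers 111195 × cos 75.07° ≈ 111195 × 0.2576 ≈ 28648.1 m.
N decimal places → at most half a unit in the last place, 0.5 × 10⁻ᴺ° = 28648.1/2 × 10⁻ᴺ m.
Need 0.5 × 28648.1 × 10⁻ᴺ ≤ 7.3 → 10⁻ᴺ ≤ 5.096e-04, so N ≥ 3.29.
At 3 places the error can reach 14.3 m, but 4 places keeps it to 1.43 m.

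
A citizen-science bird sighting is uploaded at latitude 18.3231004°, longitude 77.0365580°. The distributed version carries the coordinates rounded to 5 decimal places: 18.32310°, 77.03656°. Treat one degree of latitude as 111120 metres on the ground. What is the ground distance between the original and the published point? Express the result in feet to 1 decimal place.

The latitude changed by +0.0000004° and the longitude by -0.0000020°.
N–S: 0.0000004° × 111120 m/° = 0.044448 m.
E–W at 18.3231°: -0.0000020° × 111120 × cos 18.3231° = -0.0000020 × 111120 × 0.9493 ≈ -0.210972 m.
Combined displacement = (0.044448² + 0.210972²)^½ ≈ 0.215604 m.
Converting: 0.215604 m × 3.2808 ft/m ≈ 0.70736 ft.

0.7 feet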